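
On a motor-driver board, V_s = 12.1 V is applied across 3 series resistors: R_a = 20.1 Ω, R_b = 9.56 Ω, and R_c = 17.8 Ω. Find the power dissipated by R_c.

P ≈ 1.16 W

ΣR = 47.46 Ω → I = 12.1/47.46 = 0.2550 A.
V(R_c) = I·R = 4.538 V; P = V·I = 4.538 × 0.2550 = 1.157 W.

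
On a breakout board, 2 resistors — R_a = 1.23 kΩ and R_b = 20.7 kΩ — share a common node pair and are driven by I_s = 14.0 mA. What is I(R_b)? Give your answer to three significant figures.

I ≈ 0.785 mA

For two parallel branches, I_k = I_s · (other R)/(sum of R).
I(R_b) = 14.0 × 1.23/(1.23 + 20.7) = 14.0 × 0.05609 = 0.7852 mA.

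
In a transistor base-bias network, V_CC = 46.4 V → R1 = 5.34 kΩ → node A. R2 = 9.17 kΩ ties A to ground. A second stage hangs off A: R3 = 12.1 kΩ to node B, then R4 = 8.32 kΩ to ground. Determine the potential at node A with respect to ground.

V_A ≈ 25.2 V

Node A sees R2 in parallel with the series input of stage 2, R3 + R4 = 20.42 kΩ.
R2 ‖ (R3+R4) = 6.328 kΩ.
V_A = 46.4 × 6.328/(5.34 + 6.328) = 25.16 V.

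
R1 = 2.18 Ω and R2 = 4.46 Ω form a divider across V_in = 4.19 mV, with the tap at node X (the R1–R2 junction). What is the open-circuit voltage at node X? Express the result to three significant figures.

Open-circuit (no load on X): V_th = V_in · R2/(R1 + R2) = 4.19 × 4.46/(2.180 + 4.46) = 2.814 mV.

V_th ≈ 2.81 mV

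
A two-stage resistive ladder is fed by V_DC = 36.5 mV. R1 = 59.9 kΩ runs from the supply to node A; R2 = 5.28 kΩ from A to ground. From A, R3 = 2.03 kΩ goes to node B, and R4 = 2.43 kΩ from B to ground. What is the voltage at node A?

V_A ≈ 1.42 mV

The second stage (R3 + R4 = 4.460 kΩ) loads node A in parallel with R2.
Effective lower resistance at A: R2 ‖ 4.460 = 2.418 kΩ.
First divider: V_A = V_DC · 2.418/(59.9 + 2.418) = 1.416 mV.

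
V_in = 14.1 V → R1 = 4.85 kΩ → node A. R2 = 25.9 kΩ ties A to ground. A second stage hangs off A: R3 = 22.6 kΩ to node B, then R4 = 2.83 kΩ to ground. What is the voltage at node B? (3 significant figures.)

V_B ≈ 1.14 V

The second stage (R3 + R4 = 25.43 kΩ) loads node A in parallel with R2.
Effective lower resistance at A: R2 ‖ 25.43 = 12.83 kΩ.
V_A = 14.1 × 12.83/(4.85 + 12.83) = 10.23 V.
Stage 2 is unloaded, so V_B = V_A · R4/(R3+R4) = 10.23 × 2.83/25.43 = 1.139 V.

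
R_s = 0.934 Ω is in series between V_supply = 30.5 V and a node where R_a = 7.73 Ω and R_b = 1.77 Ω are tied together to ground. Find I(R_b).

Combine the parallel branches: R_p = (1/7.73 + 1/1.77)⁻¹ = 1.440 Ω.
V_A by voltage divider: V_A = 30.5 × 1.440/(0.934 + 1.440) = 18.50 V.
Branch current I = V_A/R_b = 18.50/1.77 = 10.45 A.

I ≈ 10.5 A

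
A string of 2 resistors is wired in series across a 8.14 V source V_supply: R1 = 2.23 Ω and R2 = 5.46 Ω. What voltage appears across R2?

V ≈ 5.78 V

Total series resistance ΣR = 2.23 + 5.46 = 7.690 Ω.
By the voltage-divider rule, V = 8.14 × 5.460/7.690 = 5.780 V.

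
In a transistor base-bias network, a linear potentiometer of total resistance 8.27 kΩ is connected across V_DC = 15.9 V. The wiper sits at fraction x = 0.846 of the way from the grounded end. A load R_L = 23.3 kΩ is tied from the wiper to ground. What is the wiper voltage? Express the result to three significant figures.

V_out ≈ 12.9 V

Split the track: R_lower = x·R_p = 6.996 kΩ, R_upper = (1−x)·R_p = 1.274 kΩ.
Lower segment in parallel with the load: 6.996 ‖ 23.3 = 5.381 kΩ.
Loaded-divider output: V_out = 15.9 × 0.8086 = 12.86 V.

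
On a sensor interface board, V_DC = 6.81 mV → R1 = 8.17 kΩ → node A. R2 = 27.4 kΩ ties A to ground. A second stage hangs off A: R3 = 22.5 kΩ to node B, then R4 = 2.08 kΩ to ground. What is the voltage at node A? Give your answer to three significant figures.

Node A sees R2 in parallel with the series input of stage 2, R3 + R4 = 24.58 kΩ.
Effective lower resistance at A: R2 ‖ 24.58 = 12.96 kΩ.
V_A = 6.81 × 12.96/(8.17 + 12.96) = 4.176 mV.

V_A ≈ 4.18 mV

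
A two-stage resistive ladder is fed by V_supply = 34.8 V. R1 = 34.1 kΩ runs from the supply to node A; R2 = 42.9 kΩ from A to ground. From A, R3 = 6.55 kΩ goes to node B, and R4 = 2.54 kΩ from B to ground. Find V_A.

Looking into the second stage from A: R3 + R4 = 9.090 kΩ appears in parallel with R2.
Effective lower resistance at A: R2 ‖ 9.090 = 7.501 kΩ.
First divider: V_A = V_supply · 7.501/(34.1 + 7.501) = 6.275 V.

V_A ≈ 6.27 V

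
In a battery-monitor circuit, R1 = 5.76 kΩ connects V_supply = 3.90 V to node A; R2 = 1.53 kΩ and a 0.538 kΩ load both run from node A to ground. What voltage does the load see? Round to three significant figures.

R2 ‖ R_L = (1.53 × 0.538)/(1.53 + 0.538) = 0.3980 kΩ.
Now apply the divider: V_out = 3.90 × 0.06464 = 0.2521 V.

V_out ≈ 0.252 V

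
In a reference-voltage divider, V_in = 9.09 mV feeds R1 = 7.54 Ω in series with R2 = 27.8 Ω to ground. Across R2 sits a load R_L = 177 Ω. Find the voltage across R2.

V_out ≈ 6.92 mV

The load sits in parallel with R2, giving an effective lower resistance R2' = R2·R_L/(R2+R_L) = 24.03 Ω.
Then V_out = V_in · R2'/(R1 + R2') = 9.09 × 24.03/31.57 = 6.919 mV.
(Unloaded it would be 7.15 mV; the load pulls it down.)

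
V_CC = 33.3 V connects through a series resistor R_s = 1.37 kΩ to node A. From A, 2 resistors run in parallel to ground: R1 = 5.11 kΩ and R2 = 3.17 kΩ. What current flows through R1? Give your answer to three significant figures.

I ≈ 3.83 mA

Combine the parallel branches: R_p = (1/5.11 + 1/3.17)⁻¹ = 1.956 kΩ.
V_A by voltage divider: V_A = 33.3 × 1.956/(1.37 + 1.956) = 19.59 V.
Branch current I = V_A/R1 = 19.59/5.11 = 3.833 mA.
(Equivalently: I_total = 10.01 mA, then current-divider fraction G_k/ΣG = 0.3829.)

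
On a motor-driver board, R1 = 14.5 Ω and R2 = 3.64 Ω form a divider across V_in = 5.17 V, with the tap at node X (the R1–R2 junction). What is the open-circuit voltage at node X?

V_th is the unloaded tap voltage: V_in · R2/(R1+R2) = 5.17 × 0.2007 = 1.037 V.

V_th ≈ 1.04 V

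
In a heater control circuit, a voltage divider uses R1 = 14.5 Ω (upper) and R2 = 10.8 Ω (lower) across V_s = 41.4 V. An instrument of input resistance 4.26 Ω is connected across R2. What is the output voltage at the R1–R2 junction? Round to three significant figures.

V_out ≈ 7.20 V

The load sits in parallel with R2, giving an effective lower resistance R2' = R2·R_L/(R2+R_L) = 3.055 Ω.
Then V_out = V_s · R2'/(R1 + R2') = 41.4 × 3.055/17.55 = 7.205 V.
(Unloaded it would be 17.7 V; the load pulls it down.)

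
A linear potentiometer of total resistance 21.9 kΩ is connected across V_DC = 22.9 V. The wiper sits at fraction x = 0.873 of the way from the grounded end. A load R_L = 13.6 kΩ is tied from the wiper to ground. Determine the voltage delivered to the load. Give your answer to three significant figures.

Lower segment x·R_p = 19.12 kΩ; upper segment (1−x)·R_p = 2.781 kΩ.
R_L loads the lower segment: effective lower R = 7.947 kΩ.
V_out = 22.9 × 7.947/(2.781 + 7.947) = 16.96 V.

V_out ≈ 17.0 V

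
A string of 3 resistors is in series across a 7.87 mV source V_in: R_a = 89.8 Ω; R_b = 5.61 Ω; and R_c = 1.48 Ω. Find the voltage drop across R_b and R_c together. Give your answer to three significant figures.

Total series resistance ΣR = 89.8 + 5.61 + 1.48 = 96.89 Ω.
R_{R_b..R_c} = 5.61 + 1.48 = 7.090 Ω.
Voltage divider: V = V_in · (7.090 / 96.89) = 7.87 × 0.07318 = 0.5759 mV.

V ≈ 0.576 mV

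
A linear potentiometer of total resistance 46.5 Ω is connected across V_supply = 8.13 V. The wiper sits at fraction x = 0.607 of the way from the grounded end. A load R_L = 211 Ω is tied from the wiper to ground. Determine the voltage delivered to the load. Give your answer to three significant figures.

Split the track: R_lower = x·R_p = 28.23 Ω, R_upper = (1−x)·R_p = 18.27 Ω.
R_L loads the lower segment: effective lower R = 24.90 Ω.
Then V_out = V_supply · 24.90/(18.27 + 24.90) = 4.688 V.
(Unloaded: V_out = x·V_supply = 4.93 V.)

V_out ≈ 4.69 V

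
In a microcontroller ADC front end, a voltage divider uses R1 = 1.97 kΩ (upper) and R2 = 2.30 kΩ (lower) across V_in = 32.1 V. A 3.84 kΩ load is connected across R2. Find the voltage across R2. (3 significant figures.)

V_out ≈ 13.5 V

First combine the lower leg with the load: R2 ‖ R_L = 1.438 kΩ.
Now apply the divider: V_out = 32.1 × 0.4220 = 13.55 V.
(Unloaded it would be 17.3 V; the load pulls it down.)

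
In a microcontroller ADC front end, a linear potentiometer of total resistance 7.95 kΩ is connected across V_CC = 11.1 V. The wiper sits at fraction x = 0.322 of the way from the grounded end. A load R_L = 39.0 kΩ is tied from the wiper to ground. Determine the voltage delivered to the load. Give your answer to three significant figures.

V_out ≈ 3.42 V

The pot divides into 5.390 kΩ above the wiper and 2.560 kΩ below.
Lower segment in parallel with the load: 2.560 ‖ 39.0 = 2.402 kΩ.
V_out = 11.1 × 2.402/(5.390 + 2.402) = 3.422 V.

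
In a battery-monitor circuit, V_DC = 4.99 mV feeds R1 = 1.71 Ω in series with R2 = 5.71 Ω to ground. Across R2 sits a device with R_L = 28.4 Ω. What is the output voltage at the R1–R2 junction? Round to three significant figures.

V_out ≈ 3.67 mV

R2 ‖ R_L = (5.71 × 28.4)/(5.71 + 28.4) = 4.754 Ω.
Now apply the divider: V_out = 4.99 × 0.7355 = 3.670 mV.
(Unloaded it would be 3.84 mV; the load pulls it down.)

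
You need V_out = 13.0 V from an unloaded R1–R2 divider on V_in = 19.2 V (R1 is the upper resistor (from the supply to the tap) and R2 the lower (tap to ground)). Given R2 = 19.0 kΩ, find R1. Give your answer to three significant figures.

R1 ≈ 9.06 kΩ

V_out/V_in = R2/(R1+R2) = 0.6771.
Rearranging, R1 = R2·(1−k)/k = 19.0 × 0.4769 = 9.062 kΩ.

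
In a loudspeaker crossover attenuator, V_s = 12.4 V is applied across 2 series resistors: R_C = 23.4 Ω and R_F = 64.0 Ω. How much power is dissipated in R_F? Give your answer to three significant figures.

The common current is I = 12.4/87.40 = 0.1419 A.
V(R_F) = I·R = 9.080 V; P = V·I = 9.080 × 0.1419 = 1.288 W.

P ≈ 1.29 W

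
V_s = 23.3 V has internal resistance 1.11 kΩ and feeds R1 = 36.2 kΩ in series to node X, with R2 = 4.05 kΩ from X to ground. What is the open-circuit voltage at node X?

R1' = 1.11 + 36.2 = 37.31 kΩ (source resistance + R1).
With X open, the divider is unloaded: V_th = 23.3 × 4.05/41.36 = 2.282 V.

V_th ≈ 2.28 V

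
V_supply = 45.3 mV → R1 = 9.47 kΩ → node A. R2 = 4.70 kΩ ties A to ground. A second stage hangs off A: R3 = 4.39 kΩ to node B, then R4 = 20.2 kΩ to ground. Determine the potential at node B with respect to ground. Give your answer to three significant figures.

V_B ≈ 10.9 mV

The second stage (R3 + R4 = 24.59 kΩ) loads node A in parallel with R2.
R2 ‖ (R3+R4) = 3.946 kΩ.
So V_A = 45.3 × 0.2941 = 13.32 mV.
Then the unloaded second divider: V_B = V_A × R4/(R3+R4) = 13.32 × 0.8215 = 10.94 mV.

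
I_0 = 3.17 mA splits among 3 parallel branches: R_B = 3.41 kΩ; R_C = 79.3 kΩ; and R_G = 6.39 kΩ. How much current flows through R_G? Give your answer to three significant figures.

I ≈ 1.07 mA

Conductances: ΣG = 1/3.41 + 1/79.3 + 1/6.39 = 0.4624 (1/kΩ).
R_G takes the fraction G_k/ΣG = 0.1565/0.4624 = 0.3385, so I = 3.17 × 0.3385 = 1.073 mA.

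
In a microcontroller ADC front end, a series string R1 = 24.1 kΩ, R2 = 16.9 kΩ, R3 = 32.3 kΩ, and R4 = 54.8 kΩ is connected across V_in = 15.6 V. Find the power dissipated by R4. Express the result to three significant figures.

The common current is I = 15.6/128.1 = 0.1218 mA.
V(R4) = I·R = 6.674 V; P = V·I = 6.674 × 0.1218 = 0.8127 mW.

P ≈ 0.813 mW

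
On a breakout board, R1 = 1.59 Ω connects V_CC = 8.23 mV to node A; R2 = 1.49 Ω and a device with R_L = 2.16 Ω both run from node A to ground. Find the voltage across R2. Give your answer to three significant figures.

R2 ‖ R_L = (1.49 × 2.16)/(1.49 + 2.16) = 0.8818 Ω.
Then V_out = V_CC · R2'/(R1 + R2') = 8.23 × 0.8818/2.472 = 2.936 mV.

V_out ≈ 2.94 mV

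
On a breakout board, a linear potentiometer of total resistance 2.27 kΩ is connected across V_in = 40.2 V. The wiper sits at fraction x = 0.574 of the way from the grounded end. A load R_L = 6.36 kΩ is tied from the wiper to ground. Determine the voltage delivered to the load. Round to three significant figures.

V_out ≈ 21.2 V

Lower segment x·R_p = 1.303 kΩ; upper segment (1−x)·R_p = 0.9670 kΩ.
R_L loads the lower segment: effective lower R = 1.081 kΩ.
Loaded-divider output: V_out = 40.2 × 0.5279 = 21.22 V.
(Unloaded: V_out = x·V_in = 23.1 V.)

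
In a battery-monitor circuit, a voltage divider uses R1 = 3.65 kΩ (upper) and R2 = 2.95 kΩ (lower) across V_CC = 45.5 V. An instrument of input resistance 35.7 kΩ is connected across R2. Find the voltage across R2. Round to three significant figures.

The load sits in parallel with R2, giving an effective lower resistance R2' = R2·R_L/(R2+R_L) = 2.725 kΩ.
Then V_out = V_CC · R2'/(R1 + R2') = 45.5 × 2.725/6.375 = 19.45 V.

V_out ≈ 19.4 V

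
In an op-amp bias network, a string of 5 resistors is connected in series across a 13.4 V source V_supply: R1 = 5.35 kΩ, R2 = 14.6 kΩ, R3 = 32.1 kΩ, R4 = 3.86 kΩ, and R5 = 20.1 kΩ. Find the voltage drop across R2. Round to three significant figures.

V ≈ 2.57 V

Total series resistance ΣR = 5.35 + 14.6 + 32.1 + 3.86 + 20.1 = 76.01 kΩ.
Voltage divider: V = V_supply · (14.60 / 76.01) = 13.4 × 0.1921 = 2.574 V.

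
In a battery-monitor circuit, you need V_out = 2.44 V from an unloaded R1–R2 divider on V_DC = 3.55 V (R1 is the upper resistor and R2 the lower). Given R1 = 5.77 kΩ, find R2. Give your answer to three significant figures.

Required fraction k = V_out/V_DC = 0.6873.
R2 = R1 · 0.6873/(1 − 0.6873) = 12.68 kΩ.

R2 ≈ 12.7 kΩ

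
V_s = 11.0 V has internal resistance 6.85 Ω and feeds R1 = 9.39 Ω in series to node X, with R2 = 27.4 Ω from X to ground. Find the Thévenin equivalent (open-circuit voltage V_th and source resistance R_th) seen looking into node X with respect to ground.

R1' = 6.85 + 9.39 = 16.24 Ω (source resistance + R1).
With X open, the divider is unloaded: V_th = 11.0 × 27.4/43.64 = 6.907 V.
With V_s suppressed (replaced by a short), R_th = R1' ‖ R2 = (16.24 × 27.4)/(16.24 + 27.4) = 10.20 Ω.

V_th ≈ 6.91 V, R_th ≈ 10.2 Ω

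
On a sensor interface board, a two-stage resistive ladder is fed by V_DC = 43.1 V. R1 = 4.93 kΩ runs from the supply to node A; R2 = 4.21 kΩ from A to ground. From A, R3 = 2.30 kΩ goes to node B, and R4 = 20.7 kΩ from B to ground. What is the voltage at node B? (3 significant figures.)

The second stage (R3 + R4 = 23.00 kΩ) loads node A in parallel with R2.
R2 ‖ (R3+R4) = 3.559 kΩ.
First divider: V_A = V_DC · 3.559/(4.93 + 3.559) = 18.07 V.
Then the unloaded second divider: V_B = V_A × R4/(R3+R4) = 18.07 × 0.9000 = 16.26 V.

V_B ≈ 16.3 V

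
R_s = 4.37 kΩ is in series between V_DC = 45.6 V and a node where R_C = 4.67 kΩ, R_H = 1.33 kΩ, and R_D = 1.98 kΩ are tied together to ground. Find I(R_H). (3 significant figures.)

I ≈ 4.62 mA

Parallel bank: R_p = 1/(1/4.67 + 1/1.33 + 1/1.98) = 0.6798 kΩ.
V_A by voltage divider: V_A = 45.6 × 0.6798/(4.37 + 0.6798) = 6.138 V.
Branch current I = V_A/R_H = 6.138/1.33 = 4.615 mA.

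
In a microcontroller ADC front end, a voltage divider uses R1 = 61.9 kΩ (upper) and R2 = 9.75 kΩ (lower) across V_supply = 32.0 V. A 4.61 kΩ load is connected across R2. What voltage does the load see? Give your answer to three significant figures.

R2 ‖ R_L = (9.75 × 4.61)/(9.75 + 4.61) = 3.130 kΩ.
Now apply the divider: V_out = 32.0 × 0.04813 = 1.540 V.

V_out ≈ 1.54 V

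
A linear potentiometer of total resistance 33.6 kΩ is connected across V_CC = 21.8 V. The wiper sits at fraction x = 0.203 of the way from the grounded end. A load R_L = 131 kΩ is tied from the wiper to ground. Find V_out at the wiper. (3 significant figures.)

V_out ≈ 4.25 V

Split the track: R_lower = x·R_p = 6.821 kΩ, R_upper = (1−x)·R_p = 26.78 kΩ.
(x·R_p) ‖ R_L = 6.483 kΩ.
V_out = 21.8 × 6.483/(26.78 + 6.483) = 4.249 V.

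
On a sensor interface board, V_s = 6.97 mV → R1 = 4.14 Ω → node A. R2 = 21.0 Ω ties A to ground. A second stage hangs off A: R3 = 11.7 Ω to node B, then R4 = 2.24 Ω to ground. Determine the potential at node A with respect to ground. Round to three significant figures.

V_A ≈ 4.66 mV

The second stage (R3 + R4 = 13.94 Ω) loads node A in parallel with R2.
R2 ‖ (R3+R4) = 8.378 Ω.
So V_A = 6.97 × 0.6693 = 4.665 mV.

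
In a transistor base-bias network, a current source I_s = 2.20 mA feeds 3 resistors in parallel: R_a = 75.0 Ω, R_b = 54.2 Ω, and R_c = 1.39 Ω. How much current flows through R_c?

Conductances: ΣG = 1/75.0 + 1/54.2 + 1/1.39 = 0.7512 (1/Ω).
R_c takes the fraction G_k/ΣG = 0.7194/0.7512 = 0.9577, so I = 2.20 × 0.9577 = 2.107 mA.

I ≈ 2.11 mA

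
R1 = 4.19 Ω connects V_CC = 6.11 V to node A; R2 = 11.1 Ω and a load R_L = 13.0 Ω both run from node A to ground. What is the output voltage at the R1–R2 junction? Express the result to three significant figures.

The load sits in parallel with R2, giving an effective lower resistance R2' = R2·R_L/(R2+R_L) = 5.988 Ω.
Then V_out = V_CC · R2'/(R1 + R2') = 6.11 × 5.988/10.18 = 3.595 V.
(Unloaded it would be 4.44 V; the load pulls it down.)

V_out ≈ 3.59 V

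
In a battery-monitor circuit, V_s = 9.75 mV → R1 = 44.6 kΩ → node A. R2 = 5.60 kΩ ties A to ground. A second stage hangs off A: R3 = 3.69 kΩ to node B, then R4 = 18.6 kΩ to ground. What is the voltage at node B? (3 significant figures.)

V_B ≈ 0.742 mV

Looking into the second stage from A: R3 + R4 = 22.29 kΩ appears in parallel with R2.
R2 ‖ (R3+R4) = 4.476 kΩ.
V_A = 9.75 × 4.476/(44.6 + 4.476) = 0.8892 mV.
Then the unloaded second divider: V_B = V_A × R4/(R3+R4) = 0.8892 × 0.8345 = 0.7420 mV.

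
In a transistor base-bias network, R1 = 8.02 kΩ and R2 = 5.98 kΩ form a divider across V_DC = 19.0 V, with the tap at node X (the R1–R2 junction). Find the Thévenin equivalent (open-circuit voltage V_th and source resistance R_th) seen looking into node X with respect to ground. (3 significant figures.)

V_th ≈ 8.12 V, R_th ≈ 3.43 kΩ

V_th is the unloaded tap voltage: V_DC · R2/(R1+R2) = 19.0 × 0.4271 = 8.116 V.
Zeroing V_DC shorts the top of R1 to ground, so R_th = R1 ‖ R2 = 3.426 kΩ.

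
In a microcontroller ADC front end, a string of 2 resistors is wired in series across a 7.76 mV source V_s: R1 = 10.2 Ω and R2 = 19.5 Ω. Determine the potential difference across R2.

ΣR = 10.2 + 19.5 = 29.70 Ω.
V = V_s · R/ΣR = 7.76 × 0.6566 = 5.095 mV.

V ≈ 5.09 mV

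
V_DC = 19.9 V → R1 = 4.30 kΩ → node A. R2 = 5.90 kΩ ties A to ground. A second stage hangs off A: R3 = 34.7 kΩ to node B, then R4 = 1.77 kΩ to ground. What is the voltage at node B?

V_B ≈ 0.523 V

Node A sees R2 in parallel with the series input of stage 2, R3 + R4 = 36.47 kΩ.
Effective lower resistance at A: R2 ‖ 36.47 = 5.078 kΩ.
First divider: V_A = V_DC · 5.078/(4.30 + 5.078) = 10.78 V.
Stage 2 is unloaded, so V_B = V_A · R4/(R3+R4) = 10.78 × 1.77/36.47 = 0.5230 V.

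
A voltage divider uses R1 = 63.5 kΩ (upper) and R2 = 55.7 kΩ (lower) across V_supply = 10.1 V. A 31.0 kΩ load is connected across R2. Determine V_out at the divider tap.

First combine the lower leg with the load: R2 ‖ R_L = 19.92 kΩ.
Voltage divider with the loaded lower leg: V_out = 10.1 × 19.92/(63.5 + 19.92) = 10.1 × 0.2388 = 2.411 V.

V_out ≈ 2.41 V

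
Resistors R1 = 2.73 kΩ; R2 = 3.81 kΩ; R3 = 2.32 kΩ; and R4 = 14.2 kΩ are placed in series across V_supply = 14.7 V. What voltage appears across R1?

V ≈ 1.74 V

Series total: ΣR = 2.73 + 3.81 + 2.32 + 14.2 = 23.06 kΩ.
V = V_supply · R/ΣR = 14.7 × 0.1184 = 1.740 V.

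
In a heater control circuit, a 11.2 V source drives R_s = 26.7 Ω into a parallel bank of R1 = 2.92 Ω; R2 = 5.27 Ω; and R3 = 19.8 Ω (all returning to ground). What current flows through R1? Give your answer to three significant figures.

Parallel bank: R_p = 1/(1/2.92 + 1/5.27 + 1/19.8) = 1.716 Ω.
Node voltage V_A = V_in · R_p/(R_s + R_p) = 11.2 × 0.06039 = 0.6764 V.
Branch current I = V_A/R1 = 0.6764/2.92 = 0.2316 A.

I ≈ 0.232 A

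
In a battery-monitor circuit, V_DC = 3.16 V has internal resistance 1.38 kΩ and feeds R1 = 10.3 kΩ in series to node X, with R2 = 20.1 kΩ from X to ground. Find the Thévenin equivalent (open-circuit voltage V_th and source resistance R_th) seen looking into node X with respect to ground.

V_th ≈ 2.00 V, R_th ≈ 7.39 kΩ

R1' = 1.38 + 10.3 = 11.68 kΩ (source resistance + R1).
With X open, the divider is unloaded: V_th = 3.16 × 20.1/31.78 = 1.999 V.
With V_DC suppressed (replaced by a short), R_th = R1' ‖ R2 = (11.68 × 20.1)/(11.68 + 20.1) = 7.387 kΩ.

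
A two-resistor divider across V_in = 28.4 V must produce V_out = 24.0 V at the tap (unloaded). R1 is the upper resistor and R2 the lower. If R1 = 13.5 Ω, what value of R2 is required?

The divider ratio is R2/(R1+R2) = 24.0/28.4 = 0.8451.
Rearranging, R2 = R1·k/(1−k) = 13.5 × 5.455 = 73.64 Ω.

R2 ≈ 73.6 Ω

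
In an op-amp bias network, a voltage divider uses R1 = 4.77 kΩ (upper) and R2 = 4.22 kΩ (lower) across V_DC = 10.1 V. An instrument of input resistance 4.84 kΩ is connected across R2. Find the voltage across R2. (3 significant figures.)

V_out ≈ 3.24 V

First combine the lower leg with the load: R2 ‖ R_L = 2.254 kΩ.
Then V_out = V_DC · R2'/(R1 + R2') = 10.1 × 2.254/7.024 = 3.241 V.
(Unloaded it would be 4.74 V; the load pulls it down.)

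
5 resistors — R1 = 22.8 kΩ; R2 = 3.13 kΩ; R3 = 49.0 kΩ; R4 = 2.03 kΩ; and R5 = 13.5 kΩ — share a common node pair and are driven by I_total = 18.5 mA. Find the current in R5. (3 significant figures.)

I ≈ 1.44 mA

ΣG = 1/22.8 + 1/3.13 + 1/49.0 + 1/2.03 + 1/13.5 = 0.9504.
By the current-divider rule, I = I_total · G_k/ΣG = 18.5 × 0.07794 = 1.442 mA.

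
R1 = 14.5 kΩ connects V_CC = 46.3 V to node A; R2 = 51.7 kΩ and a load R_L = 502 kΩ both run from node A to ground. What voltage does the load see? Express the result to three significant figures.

V_out ≈ 35.4 V

R2 ‖ R_L = (51.7 × 502)/(51.7 + 502) = 46.87 kΩ.
Now apply the divider: V_out = 46.3 × 0.7637 = 35.36 V.
(Unloaded it would be 36.2 V; the load pulls it down.)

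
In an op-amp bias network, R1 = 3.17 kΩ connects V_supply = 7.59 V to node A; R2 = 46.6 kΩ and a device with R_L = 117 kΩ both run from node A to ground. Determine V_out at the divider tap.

First combine the lower leg with the load: R2 ‖ R_L = 33.33 kΩ.
Now apply the divider: V_out = 7.59 × 0.9131 = 6.931 V.
(Unloaded it would be 7.11 V; the load pulls it down.)

V_out ≈ 6.93 V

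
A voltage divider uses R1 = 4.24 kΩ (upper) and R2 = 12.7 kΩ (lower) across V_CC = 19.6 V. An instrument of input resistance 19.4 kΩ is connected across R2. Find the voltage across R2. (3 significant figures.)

The load sits in parallel with R2, giving an effective lower resistance R2' = R2·R_L/(R2+R_L) = 7.675 kΩ.
Now apply the divider: V_out = 19.6 × 0.6442 = 12.63 V.

V_out ≈ 12.6 V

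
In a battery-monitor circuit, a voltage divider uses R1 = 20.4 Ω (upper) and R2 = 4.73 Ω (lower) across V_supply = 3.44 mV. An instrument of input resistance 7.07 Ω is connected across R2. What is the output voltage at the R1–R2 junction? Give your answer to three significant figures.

The load sits in parallel with R2, giving an effective lower resistance R2' = R2·R_L/(R2+R_L) = 2.834 Ω.
Voltage divider with the loaded lower leg: V_out = 3.44 × 2.834/(20.4 + 2.834) = 3.44 × 0.1220 = 0.4196 mV.

V_out ≈ 0.420 mV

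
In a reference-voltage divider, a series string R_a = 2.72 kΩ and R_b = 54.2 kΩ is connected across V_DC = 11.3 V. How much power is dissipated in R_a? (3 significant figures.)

The common current is I = 11.3/56.92 = 0.1985 mA.
V(R_a) = I·R = 0.5400 V; P = V·I = 0.5400 × 0.1985 = 0.1072 mW.

P ≈ 0.107 mW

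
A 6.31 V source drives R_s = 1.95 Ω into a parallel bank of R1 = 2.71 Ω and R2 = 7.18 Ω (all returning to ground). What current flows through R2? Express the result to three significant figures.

I ≈ 0.441 A

Parallel bank: R_p = 1/(1/2.71 + 1/7.18) = 1.967 Ω.
V_A = 6.31 × 1.967/3.917 = 3.169 V.
Branch current I = V_A/R2 = 3.169/7.18 = 0.4414 A.
(Equivalently: I_total = 1.611 A, then current-divider fraction G_k/ΣG = 0.2740.)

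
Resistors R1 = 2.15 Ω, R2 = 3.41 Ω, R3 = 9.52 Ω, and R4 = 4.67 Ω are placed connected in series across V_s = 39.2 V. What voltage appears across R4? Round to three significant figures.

ΣR = 2.15 + 3.41 + 9.52 + 4.67 = 19.75 Ω.
V = V_s · R/ΣR = 39.2 × 0.2365 = 9.269 V.

V ≈ 9.27 V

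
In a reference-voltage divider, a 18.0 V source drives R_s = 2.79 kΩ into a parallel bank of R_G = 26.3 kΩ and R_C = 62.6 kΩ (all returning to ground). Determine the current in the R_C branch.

I ≈ 0.250 mA

Combine the parallel branches: R_p = (1/26.3 + 1/62.6)⁻¹ = 18.52 kΩ.
V_A = 18.0 × 18.52/21.31 = 15.64 V.
Branch current I = V_A/R_C = 15.64/62.6 = 0.2499 mA.
(Check via current divider: I_total = 0.8447 mA; share G_k/ΣG = 0.2958 → same result.)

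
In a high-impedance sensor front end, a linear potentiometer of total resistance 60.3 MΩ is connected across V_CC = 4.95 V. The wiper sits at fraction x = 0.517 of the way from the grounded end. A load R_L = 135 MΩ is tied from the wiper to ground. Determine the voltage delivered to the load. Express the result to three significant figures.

Split the track: R_lower = x·R_p = 31.18 MΩ, R_upper = (1−x)·R_p = 29.12 MΩ.
R_L loads the lower segment: effective lower R = 25.33 MΩ.
Loaded-divider output: V_out = 4.95 × 0.4651 = 2.302 V.

V_out ≈ 2.30 V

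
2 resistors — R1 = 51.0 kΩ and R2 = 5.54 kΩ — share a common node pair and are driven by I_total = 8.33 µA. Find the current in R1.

With just two branches, the current splits inversely with resistance.
So I = 8.33 × 5.54/56.54 = 0.8162 µA.

I ≈ 0.816 µA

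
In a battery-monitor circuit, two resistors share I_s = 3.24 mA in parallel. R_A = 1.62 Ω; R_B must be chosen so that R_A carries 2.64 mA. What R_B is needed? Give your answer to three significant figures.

R_B ≈ 7.13 Ω

In a two-way split, I_A/I_s = R_B/(R_A + R_B).
2.64/3.24 = R_B/(R_A + R_B) → R_B = R_A · (0.8148)/(1 − 0.8148) = 1.62 × 4.400 = 7.128 Ω.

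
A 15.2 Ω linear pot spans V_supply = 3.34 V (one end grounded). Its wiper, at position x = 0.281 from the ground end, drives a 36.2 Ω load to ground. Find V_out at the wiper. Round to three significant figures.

V_out ≈ 0.865 V

Split the track: R_lower = x·R_p = 4.271 Ω, R_upper = (1−x)·R_p = 10.93 Ω.
(x·R_p) ‖ R_L = 3.820 Ω.
Then V_out = V_supply · 3.820/(10.93 + 3.820) = 0.8651 V.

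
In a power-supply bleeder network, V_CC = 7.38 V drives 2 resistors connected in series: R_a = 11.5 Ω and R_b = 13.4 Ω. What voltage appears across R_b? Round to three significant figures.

V ≈ 3.97 V

ΣR = 11.5 + 13.4 = 24.90 Ω.
By the voltage-divider rule, V = 7.38 × 13.40/24.90 = 3.972 V.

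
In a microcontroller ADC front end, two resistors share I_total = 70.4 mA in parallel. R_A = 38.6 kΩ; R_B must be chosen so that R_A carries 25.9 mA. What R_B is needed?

R_B ≈ 22.5 kΩ

The fraction through R_A equals R_B/(R_A+R_B).
25.9/70.4 = R_B/(R_A + R_B) → R_B = R_A · (0.3679)/(1 − 0.3679) = 38.6 × 0.5820 = 22.47 kΩ.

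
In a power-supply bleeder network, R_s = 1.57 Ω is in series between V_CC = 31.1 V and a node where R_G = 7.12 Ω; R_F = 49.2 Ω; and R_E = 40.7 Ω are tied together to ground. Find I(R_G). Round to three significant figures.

Combine the parallel branches: R_p = (1/7.12 + 1/49.2 + 1/40.7)⁻¹ = 5.395 Ω.
Node voltage V_A = V_CC · R_p/(R_s + R_p) = 31.1 × 0.7746 = 24.09 V.
I(R_G) = V_A / R_G = 24.09/7.12 = 3.383 A.

I ≈ 3.38 A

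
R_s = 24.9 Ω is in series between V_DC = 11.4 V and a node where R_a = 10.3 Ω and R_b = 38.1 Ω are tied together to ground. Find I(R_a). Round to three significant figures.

Equivalent of the parallel group: R_p = 8.108 Ω.
V_A by voltage divider: V_A = 11.4 × 8.108/(24.9 + 8.108) = 2.800 V.
Branch current I = V_A/R_a = 2.800/10.3 = 0.2719 A.
(Equivalently: I_total = 0.3454 A, then current-divider fraction G_k/ΣG = 0.7872.)

I ≈ 0.272 A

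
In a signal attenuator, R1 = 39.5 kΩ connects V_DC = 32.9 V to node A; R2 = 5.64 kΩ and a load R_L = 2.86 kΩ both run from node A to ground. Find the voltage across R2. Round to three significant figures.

V_out ≈ 1.51 V

The load sits in parallel with R2, giving an effective lower resistance R2' = R2·R_L/(R2+R_L) = 1.898 kΩ.
Then V_out = V_DC · R2'/(R1 + R2') = 32.9 × 1.898/41.40 = 1.508 V.
(Unloaded it would be 4.11 V; the load pulls it down.)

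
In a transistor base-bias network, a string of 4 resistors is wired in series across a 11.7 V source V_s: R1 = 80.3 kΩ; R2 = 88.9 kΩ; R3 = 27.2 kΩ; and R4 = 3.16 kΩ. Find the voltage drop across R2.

Series total: ΣR = 80.3 + 88.9 + 27.2 + 3.16 = 199.6 kΩ.
Voltage divider: V = V_s · (88.90 / 199.6) = 11.7 × 0.4455 = 5.212 V.

V ≈ 5.21 V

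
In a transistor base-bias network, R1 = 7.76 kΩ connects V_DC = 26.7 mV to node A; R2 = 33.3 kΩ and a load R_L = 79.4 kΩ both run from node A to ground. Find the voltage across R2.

V_out ≈ 20.1 mV

R2 ‖ R_L = (33.3 × 79.4)/(33.3 + 79.4) = 23.46 kΩ.
Now apply the divider: V_out = 26.7 × 0.7514 = 20.06 mV.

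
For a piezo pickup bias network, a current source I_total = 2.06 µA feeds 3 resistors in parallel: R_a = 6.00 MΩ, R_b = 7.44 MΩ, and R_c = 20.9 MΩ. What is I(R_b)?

I ≈ 0.794 µA

ΣG = 1/6.00 + 1/7.44 + 1/20.9 = 0.3489.
Current divider: I(R_b) = I_total · G_k/ΣG = 2.06 × (0.1344/0.3489) = 2.06 × 0.3852 = 0.7935 µA.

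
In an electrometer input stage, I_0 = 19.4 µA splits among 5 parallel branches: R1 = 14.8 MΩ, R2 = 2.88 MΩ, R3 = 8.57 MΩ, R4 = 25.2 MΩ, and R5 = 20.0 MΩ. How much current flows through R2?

I ≈ 10.8 µA

Conductances: ΣG = 1/14.8 + 1/2.88 + 1/8.57 + 1/25.2 + 1/20.0 = 0.6212 (1/MΩ).
By the current-divider rule, I = I_0 · G_k/ΣG = 19.4 × 0.5590 = 10.84 µA.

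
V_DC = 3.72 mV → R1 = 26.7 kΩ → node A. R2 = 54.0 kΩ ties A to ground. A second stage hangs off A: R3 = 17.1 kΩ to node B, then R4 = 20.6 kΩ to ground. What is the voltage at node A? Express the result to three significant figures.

V_A ≈ 1.69 mV

Node A sees R2 in parallel with the series input of stage 2, R3 + R4 = 37.70 kΩ.
R2 ‖ (R3+R4) = 22.20 kΩ.
First divider: V_A = V_DC · 22.20/(26.7 + 22.20) = 1.689 mV.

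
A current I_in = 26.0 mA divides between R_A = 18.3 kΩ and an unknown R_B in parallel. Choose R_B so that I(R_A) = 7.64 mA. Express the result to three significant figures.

The fraction through R_A equals R_B/(R_A+R_B).
With f = 0.2938, R_B = R_A · f/(1−f) = 18.3 × 0.4161 = 7.615 kΩ.

R_B ≈ 7.62 kΩ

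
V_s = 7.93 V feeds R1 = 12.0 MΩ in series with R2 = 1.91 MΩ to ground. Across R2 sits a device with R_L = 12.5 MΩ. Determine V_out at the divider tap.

V_out ≈ 0.962 V

First combine the lower leg with the load: R2 ‖ R_L = 1.657 MΩ.
Voltage divider with the loaded lower leg: V_out = 7.93 × 1.657/(12.0 + 1.657) = 7.93 × 0.1213 = 0.9621 V.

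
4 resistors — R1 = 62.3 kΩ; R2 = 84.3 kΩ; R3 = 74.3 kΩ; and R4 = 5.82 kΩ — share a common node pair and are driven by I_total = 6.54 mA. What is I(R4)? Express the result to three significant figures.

I ≈ 5.27 mA

Conductances: ΣG = 1/62.3 + 1/84.3 + 1/74.3 + 1/5.82 = 0.2132 (1/kΩ).
By the current-divider rule, I = I_total · G_k/ΣG = 6.54 × 0.8059 = 5.271 mA.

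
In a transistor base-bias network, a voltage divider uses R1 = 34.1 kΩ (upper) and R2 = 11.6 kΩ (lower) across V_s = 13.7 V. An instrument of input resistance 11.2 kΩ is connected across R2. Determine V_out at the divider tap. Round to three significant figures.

V_out ≈ 1.96 V

First combine the lower leg with the load: R2 ‖ R_L = 5.698 kΩ.
Now apply the divider: V_out = 13.7 × 0.1432 = 1.962 V.
(Unloaded it would be 3.48 V; the load pulls it down.)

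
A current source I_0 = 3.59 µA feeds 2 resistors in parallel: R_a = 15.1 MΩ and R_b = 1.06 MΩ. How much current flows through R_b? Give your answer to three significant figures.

With just two branches, the current splits inversely with resistance.
I(R_b) = 3.59 × 15.1/(15.1 + 1.06) = 3.59 × 0.9344 = 3.355 µA.

I ≈ 3.35 µA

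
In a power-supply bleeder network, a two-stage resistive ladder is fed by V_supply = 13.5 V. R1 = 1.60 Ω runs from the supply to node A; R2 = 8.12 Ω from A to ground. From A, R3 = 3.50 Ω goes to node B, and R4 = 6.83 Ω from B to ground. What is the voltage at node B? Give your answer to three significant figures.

Node A sees R2 in parallel with the series input of stage 2, R3 + R4 = 10.33 Ω.
Effective lower resistance at A: R2 ‖ 10.33 = 4.546 Ω.
First divider: V_A = V_supply · 4.546/(1.60 + 4.546) = 9.986 V.
V_B = V_A × 0.6612 = 6.602 V.

V_B ≈ 6.60 V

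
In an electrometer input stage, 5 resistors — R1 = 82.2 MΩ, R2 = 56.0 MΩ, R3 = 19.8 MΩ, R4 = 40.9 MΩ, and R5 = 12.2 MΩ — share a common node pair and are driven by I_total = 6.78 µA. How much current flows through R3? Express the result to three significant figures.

I ≈ 1.83 µA

Total conductance ΣG = 1/82.2 + 1/56.0 + 1/19.8 + 1/40.9 + 1/12.2 = 0.1869 (units of 1/MΩ).
By the current-divider rule, I = I_total · G_k/ΣG = 6.78 × 0.2702 = 1.832 µA.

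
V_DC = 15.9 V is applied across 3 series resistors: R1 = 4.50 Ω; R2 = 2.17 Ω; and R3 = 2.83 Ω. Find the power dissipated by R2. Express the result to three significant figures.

P ≈ 6.08 W

Series current I = V_DC/ΣR = 15.9/9.500 = 1.674 A.
V(R2) = I·R = 3.632 V; P = V·I = 3.632 × 1.674 = 6.079 W.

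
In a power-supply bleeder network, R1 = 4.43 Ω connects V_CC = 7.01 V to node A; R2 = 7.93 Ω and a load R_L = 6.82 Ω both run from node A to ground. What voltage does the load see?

First combine the lower leg with the load: R2 ‖ R_L = 3.667 Ω.
Now apply the divider: V_out = 7.01 × 0.4529 = 3.175 V.
(Unloaded it would be 4.50 V; the load pulls it down.)

V_out ≈ 3.17 V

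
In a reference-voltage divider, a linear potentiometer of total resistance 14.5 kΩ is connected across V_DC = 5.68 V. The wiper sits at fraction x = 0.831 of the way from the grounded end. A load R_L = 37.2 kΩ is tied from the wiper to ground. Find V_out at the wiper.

V_out ≈ 4.48 V

Split the track: R_lower = x·R_p = 12.05 kΩ, R_upper = (1−x)·R_p = 2.451 kΩ.
Lower segment in parallel with the load: 12.05 ‖ 37.2 = 9.101 kΩ.
Then V_out = V_DC · 9.101/(2.451 + 9.101) = 4.475 V.
(Unloaded: V_out = x·V_DC = 4.72 V.)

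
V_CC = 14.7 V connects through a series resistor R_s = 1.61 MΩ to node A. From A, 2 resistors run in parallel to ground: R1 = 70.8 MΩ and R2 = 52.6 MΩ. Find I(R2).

Combine the parallel branches: R_p = (1/70.8 + 1/52.6)⁻¹ = 30.18 MΩ.
V_A by voltage divider: V_A = 14.7 × 30.18/(1.61 + 30.18) = 13.96 V.
I(R2) = V_A / R2 = 13.96/52.6 = 0.2653 µA.

I ≈ 0.265 µA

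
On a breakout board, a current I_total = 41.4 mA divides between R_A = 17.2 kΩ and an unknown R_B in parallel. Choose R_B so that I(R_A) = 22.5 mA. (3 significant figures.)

R_B ≈ 20.5 kΩ

Two-branch current divider: I_A = I_total · R_B/(R_A + R_B).
With f = 0.5435, R_B = R_A · f/(1−f) = 17.2 × 1.190 = 20.48 kΩ.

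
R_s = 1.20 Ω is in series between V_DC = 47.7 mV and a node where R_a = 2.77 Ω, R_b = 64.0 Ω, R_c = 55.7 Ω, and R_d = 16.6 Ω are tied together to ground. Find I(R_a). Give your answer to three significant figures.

I ≈ 11.1 mA

Combine the parallel branches: R_p = (1/2.77 + 1/64.0 + 1/55.7 + 1/16.6)⁻¹ = 2.199 Ω.
V_A by voltage divider: V_A = 47.7 × 2.199/(1.20 + 2.199) = 30.86 mV.
Branch current I = V_A/R_a = 30.86/2.77 = 11.14 mA.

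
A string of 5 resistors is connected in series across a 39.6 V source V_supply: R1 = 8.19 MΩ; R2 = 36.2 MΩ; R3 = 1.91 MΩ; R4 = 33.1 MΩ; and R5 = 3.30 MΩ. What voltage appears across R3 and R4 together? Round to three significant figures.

V ≈ 16.8 V

Total series resistance ΣR = 8.19 + 36.2 + 1.91 + 33.1 + 3.30 = 82.70 MΩ.
R_{R3..R4} = 1.91 + 33.1 = 35.01 MΩ.
Voltage divider: V = V_supply · (35.01 / 82.70) = 39.6 × 0.4233 = 16.76 V.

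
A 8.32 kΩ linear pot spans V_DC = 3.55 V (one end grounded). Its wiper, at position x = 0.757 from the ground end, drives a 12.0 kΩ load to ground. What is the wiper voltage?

Split the track: R_lower = x·R_p = 6.298 kΩ, R_upper = (1−x)·R_p = 2.022 kΩ.
R_L loads the lower segment: effective lower R = 4.130 kΩ.
Then V_out = V_DC · 4.130/(2.022 + 4.130) = 2.383 V.

V_out ≈ 2.38 V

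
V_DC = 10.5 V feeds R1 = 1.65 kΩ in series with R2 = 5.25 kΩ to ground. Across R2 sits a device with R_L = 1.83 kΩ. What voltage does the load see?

V_out ≈ 4.74 V

The load sits in parallel with R2, giving an effective lower resistance R2' = R2·R_L/(R2+R_L) = 1.357 kΩ.
Then V_out = V_DC · R2'/(R1 + R2') = 10.5 × 1.357/3.007 = 4.738 V.
(Unloaded it would be 7.99 V; the load pulls it down.)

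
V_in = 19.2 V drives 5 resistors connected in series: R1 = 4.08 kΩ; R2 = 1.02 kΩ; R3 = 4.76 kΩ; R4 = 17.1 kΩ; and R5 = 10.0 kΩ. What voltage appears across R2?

V ≈ 0.530 V

ΣR = 4.08 + 1.02 + 4.76 + 17.1 + 10.0 = 36.96 kΩ.
By the voltage-divider rule, V = 19.2 × 1.020/36.96 = 0.5299 V.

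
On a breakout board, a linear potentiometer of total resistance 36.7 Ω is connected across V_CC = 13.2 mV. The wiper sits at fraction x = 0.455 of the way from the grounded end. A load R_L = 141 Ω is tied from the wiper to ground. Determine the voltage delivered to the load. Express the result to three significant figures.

Split the track: R_lower = x·R_p = 16.70 Ω, R_upper = (1−x)·R_p = 20.00 Ω.
(x·R_p) ‖ R_L = 14.93 Ω.
Loaded-divider output: V_out = 13.2 × 0.4274 = 5.642 mV.

V_out ≈ 5.64 mV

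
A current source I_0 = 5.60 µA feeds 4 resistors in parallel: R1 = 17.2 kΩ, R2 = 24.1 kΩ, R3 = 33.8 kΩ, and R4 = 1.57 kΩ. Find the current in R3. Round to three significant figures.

I ≈ 0.216 µA

Conductances: ΣG = 1/17.2 + 1/24.1 + 1/33.8 + 1/1.57 = 0.7662 (1/kΩ).
Current divider: I(R3) = I_0 · G_k/ΣG = 5.60 × (0.02959/0.7662) = 5.60 × 0.03862 = 0.2162 µA.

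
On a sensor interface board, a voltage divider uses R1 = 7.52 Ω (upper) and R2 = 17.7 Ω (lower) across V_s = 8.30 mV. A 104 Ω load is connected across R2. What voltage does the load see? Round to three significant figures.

The load sits in parallel with R2, giving an effective lower resistance R2' = R2·R_L/(R2+R_L) = 15.13 Ω.
Then V_out = V_s · R2'/(R1 + R2') = 8.30 × 15.13/22.65 = 5.544 mV.

V_out ≈ 5.54 mV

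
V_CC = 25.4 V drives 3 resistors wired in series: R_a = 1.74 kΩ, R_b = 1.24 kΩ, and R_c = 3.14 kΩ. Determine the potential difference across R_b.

V ≈ 5.15 V

Series total: ΣR = 1.74 + 1.24 + 3.14 = 6.120 kΩ.
V = V_CC · R/ΣR = 25.4 × 0.2026 = 5.146 V.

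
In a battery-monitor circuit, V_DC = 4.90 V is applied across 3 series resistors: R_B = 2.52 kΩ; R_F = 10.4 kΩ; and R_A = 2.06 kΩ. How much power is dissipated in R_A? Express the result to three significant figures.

P ≈ 0.220 mW

ΣR = 14.98 kΩ → I = 4.90/14.98 = 0.3271 mA.
P(R_A) = I²·R_A = (0.3271)² × 2.06 = 0.2204 mW.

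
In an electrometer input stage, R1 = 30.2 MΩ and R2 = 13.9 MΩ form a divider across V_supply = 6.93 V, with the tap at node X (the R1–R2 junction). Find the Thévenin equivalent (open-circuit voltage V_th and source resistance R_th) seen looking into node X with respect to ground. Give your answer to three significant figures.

V_th ≈ 2.18 V, R_th ≈ 9.52 MΩ

Open-circuit (no load on X): V_th = V_supply · R2/(R1 + R2) = 6.93 × 13.9/(30.20 + 13.9) = 2.184 V.
With V_supply suppressed (replaced by a short), R_th = R1 ‖ R2 = (30.20 × 13.9)/(30.20 + 13.9) = 9.519 MΩ.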